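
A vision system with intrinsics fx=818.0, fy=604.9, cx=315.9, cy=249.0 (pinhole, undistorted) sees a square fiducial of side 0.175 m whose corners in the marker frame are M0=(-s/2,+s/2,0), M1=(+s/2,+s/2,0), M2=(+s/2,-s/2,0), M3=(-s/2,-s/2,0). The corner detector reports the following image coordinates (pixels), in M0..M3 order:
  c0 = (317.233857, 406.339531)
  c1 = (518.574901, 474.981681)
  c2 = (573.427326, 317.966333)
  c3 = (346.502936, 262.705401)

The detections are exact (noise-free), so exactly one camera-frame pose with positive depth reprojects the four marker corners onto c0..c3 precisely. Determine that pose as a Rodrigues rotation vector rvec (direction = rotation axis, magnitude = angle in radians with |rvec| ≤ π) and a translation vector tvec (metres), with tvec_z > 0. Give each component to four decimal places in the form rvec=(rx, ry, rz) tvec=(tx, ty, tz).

Intrinsics K: fx=818.0, fy=604.9, cx=315.9, cy=249.0
Marker side s = 0.175 m; corners in marker frame (Z=0):
  M0 = (-0.0875, +0.0875, 0)
  M1 = (+0.0875, +0.0875, 0)
  M2 = (+0.0875, -0.0875, 0)
  M3 = (-0.0875, -0.0875, 0)
Detected image corners:
  c0 = (317.233857, 406.339531) px
  c1 = (518.574901, 474.981681) px
  c2 = (573.427326, 317.966333) px
  c3 = (346.502936, 262.705401) px
Planar DLT: solve 8×8 A·h = b for H (H[2,2]=1):
  H  [+899.36992 +0.98021 +431.09576]
  H  [+88.68654 +1053.61301 +367.06319]
  H  [-0.73085 +0.53915 +1.00000]
B = K⁻¹H; ‖b₁‖=1.625890, ‖b₂‖=1.625890; λ = 2/(‖b₁‖+‖b₂‖) = 0.615048, sign → tz>0 ⇒ λ=+0.615048
r₁ = λ·B[:,0] = (+0.84982,+0.27521,-0.44951); r₂ = λ·B[:,1] = (-0.12732,+0.93479,+0.33160)
r₃ = r₁×r₂ = (+0.51146,-0.22457,+0.82944); SVD([r₁ r₂ r₃]) → R = UVᵀ:
  R  [+0.84982 -0.12732 +0.51146]
  R  [+0.27521 +0.93479 -0.22457]
  R  [-0.44951 +0.33160 +0.82944]
t = (+0.08661, +0.12004, +0.61505) m
tr R = 2.614056; θ = arccos((tr R − 1)/2) = 0.631695 rad = 36.193°
axis k = ((R−Rᵀ)₃₂, (R−Rᵀ)₁₃, (R−Rᵀ)₂₁) / (2 sinθ) = (+0.470926, +0.813671, +0.340834)
rvec = θ·k = (+0.297482, +0.513992, +0.215303)

rvec=(0.2975, 0.5140, 0.2153) tvec=(0.0866, 0.1200, 0.6150)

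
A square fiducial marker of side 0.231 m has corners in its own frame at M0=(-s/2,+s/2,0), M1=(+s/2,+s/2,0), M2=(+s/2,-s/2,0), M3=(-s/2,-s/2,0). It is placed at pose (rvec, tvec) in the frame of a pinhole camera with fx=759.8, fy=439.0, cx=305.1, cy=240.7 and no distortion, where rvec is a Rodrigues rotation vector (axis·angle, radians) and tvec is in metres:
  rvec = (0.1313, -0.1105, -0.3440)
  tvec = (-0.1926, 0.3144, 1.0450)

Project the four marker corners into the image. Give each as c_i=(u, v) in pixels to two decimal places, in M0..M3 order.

Intrinsics K: fx=759.8, fy=439.0, cx=305.1, cy=240.7
Marker side s = 0.231 m; corners in marker frame (Z=0):
  M0 = (-0.1155, +0.1155, 0)
  M1 = (+0.1155, +0.1155, 0)
  M2 = (+0.1155, -0.1155, 0)
  M3 = (-0.1155, -0.1155, 0)
rvec = (0.1313, -0.1105, -0.3440), |rvec| = θ = 0.38443 rad = 22.026°
Rodrigues: sinθ=0.37503, 1−cosθ=0.07299; R = I + sinθ·[k]× + (1−cosθ)·[k]×²:
    [+0.93553 +0.32842 -0.13011]
    [-0.34275 +0.93304 -0.10932]
    [+0.08549 +0.14686 +0.98546]
t = (-0.1926, 0.3144, 1.0450) m
M0: Pc = R·M0+t = (-0.26272, +0.46175, +1.05209); u = 759.8·(-0.26272)/1.05209 + 305.1 = 115.3679, v = 439.0·(+0.46175)/1.05209 + 240.7 = 433.3742
M1: Pc = R·M1+t = (-0.04661, +0.38258, +1.07184); u = 759.8·(-0.04661)/1.07184 + 305.1 = 272.0566, v = 439.0·(+0.38258)/1.07184 + 240.7 = 397.3954
M2: Pc = R·M2+t = (-0.12248, +0.16705, +1.03791); u = 759.8·(-0.12248)/1.03791 + 305.1 = 215.4392, v = 439.0·(+0.16705)/1.03791 + 240.7 = 311.3543
M3: Pc = R·M3+t = (-0.33859, +0.24622, +1.01816); u = 759.8·(-0.33859)/1.01816 + 305.1 = 52.4314, v = 439.0·(+0.24622)/1.01816 + 240.7 = 346.8631

c0=(115.37, 433.37) c1=(272.06, 397.40) c2=(215.44, 311.35) c3=(52.43, 346.86)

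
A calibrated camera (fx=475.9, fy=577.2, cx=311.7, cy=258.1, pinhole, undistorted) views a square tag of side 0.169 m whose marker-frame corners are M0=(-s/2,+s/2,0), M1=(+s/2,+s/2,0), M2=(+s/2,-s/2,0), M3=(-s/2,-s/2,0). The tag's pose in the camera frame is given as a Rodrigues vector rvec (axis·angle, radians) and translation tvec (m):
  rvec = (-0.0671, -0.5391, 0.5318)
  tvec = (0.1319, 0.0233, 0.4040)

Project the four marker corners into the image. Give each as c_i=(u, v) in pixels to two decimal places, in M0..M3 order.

Intrinsics K: fx=475.9, fy=577.2, cx=311.7, cy=258.1
Marker side s = 0.169 m; corners in marker frame (Z=0):
  M0 = (-0.0845, +0.0845, 0)
  M1 = (+0.0845, +0.0845, 0)
  M2 = (+0.0845, -0.0845, 0)
  M3 = (-0.0845, -0.0845, 0)
rvec = (-0.0671, -0.5391, 0.5318), |rvec| = θ = 0.76023 rad = 43.558°
Rodrigues: sinθ=0.68908, 1−cosθ=0.27532; R = I + sinθ·[k]× + (1−cosθ)·[k]×²:
    [+0.72683 -0.46480 -0.50565]
    [+0.49927 +0.86313 -0.07575]
    [+0.47165 -0.19740 +0.85941]
t = (0.1319, 0.0233, 0.4040) m
M0: Pc = R·M0+t = (+0.03121, +0.05405, +0.34747); u = 475.9·(+0.03121)/0.34747 + 311.7 = 354.4427, v = 577.2·(+0.05405)/0.34747 + 258.1 = 347.8804
M1: Pc = R·M1+t = (+0.15404, +0.13842, +0.42717); u = 475.9·(+0.15404)/0.42717 + 311.7 = 483.3114, v = 577.2·(+0.13842)/0.42717 + 258.1 = 445.1371
M2: Pc = R·M2+t = (+0.23259, -0.00745, +0.46053); u = 475.9·(+0.23259)/0.46053 + 311.7 = 552.0529, v = 577.2·(-0.00745)/0.46053 + 258.1 = 248.7672
M3: Pc = R·M3+t = (+0.10976, -0.09182, +0.38083); u = 475.9·(+0.10976)/0.38083 + 311.7 = 448.8609, v = 577.2·(-0.09182)/0.38083 + 258.1 = 118.9286

c0=(354.44, 347.88) c1=(483.31, 445.14) c2=(552.05, 248.77) c3=(448.86, 118.93)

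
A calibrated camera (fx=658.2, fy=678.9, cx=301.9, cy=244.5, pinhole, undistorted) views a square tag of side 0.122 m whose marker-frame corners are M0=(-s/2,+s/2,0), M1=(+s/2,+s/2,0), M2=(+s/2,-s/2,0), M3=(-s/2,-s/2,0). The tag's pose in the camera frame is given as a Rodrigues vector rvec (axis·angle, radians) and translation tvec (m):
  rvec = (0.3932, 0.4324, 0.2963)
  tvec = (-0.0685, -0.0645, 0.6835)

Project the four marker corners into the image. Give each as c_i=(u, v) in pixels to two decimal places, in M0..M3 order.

c0=(181.89, 214.36) c1=(275.71, 255.52) c2=(297.99, 141.48) c3=(195.57, 104.24)

Intrinsics K: fx=658.2, fy=678.9, cx=301.9, cy=244.5
Marker side s = 0.122 m; corners in marker frame (Z=0):
  M0 = (-0.0610, +0.0610, 0)
  M1 = (+0.0610, +0.0610, 0)
  M2 = (+0.0610, -0.0610, 0)
  M3 = (-0.0610, -0.0610, 0)
rvec = (0.3932, 0.4324, 0.2963), |rvec| = θ = 0.65526 rad = 37.544°
Rodrigues: sinθ=0.60937, 1−cosθ=0.20711; R = I + sinθ·[k]× + (1−cosθ)·[k]×²:
    [+0.86746 -0.19354 +0.45831]
    [+0.35756 +0.88308 -0.30386]
    [-0.34592 +0.42746 +0.83524]
t = (-0.0685, -0.0645, 0.6835) m
M0: Pc = R·M0+t = (-0.13322, -0.03244, +0.73068); u = 658.2·(-0.13322)/0.73068 + 301.9 = 181.8933, v = 678.9·(-0.03244)/0.73068 + 244.5 = 214.3555
M1: Pc = R·M1+t = (-0.02739, +0.01118, +0.68847); u = 658.2·(-0.02739)/0.68847 + 301.9 = 275.7141, v = 678.9·(+0.01118)/0.68847 + 244.5 = 255.5232
M2: Pc = R·M2+t = (-0.00378, -0.09656, +0.63632); u = 658.2·(-0.00378)/0.63632 + 301.9 = 297.9911, v = 678.9·(-0.09656)/0.63632 + 244.5 = 141.4829
M3: Pc = R·M3+t = (-0.10961, -0.14018, +0.67853); u = 658.2·(-0.10961)/0.67853 + 301.9 = 195.5738, v = 678.9·(-0.14018)/0.67853 + 244.5 = 104.2441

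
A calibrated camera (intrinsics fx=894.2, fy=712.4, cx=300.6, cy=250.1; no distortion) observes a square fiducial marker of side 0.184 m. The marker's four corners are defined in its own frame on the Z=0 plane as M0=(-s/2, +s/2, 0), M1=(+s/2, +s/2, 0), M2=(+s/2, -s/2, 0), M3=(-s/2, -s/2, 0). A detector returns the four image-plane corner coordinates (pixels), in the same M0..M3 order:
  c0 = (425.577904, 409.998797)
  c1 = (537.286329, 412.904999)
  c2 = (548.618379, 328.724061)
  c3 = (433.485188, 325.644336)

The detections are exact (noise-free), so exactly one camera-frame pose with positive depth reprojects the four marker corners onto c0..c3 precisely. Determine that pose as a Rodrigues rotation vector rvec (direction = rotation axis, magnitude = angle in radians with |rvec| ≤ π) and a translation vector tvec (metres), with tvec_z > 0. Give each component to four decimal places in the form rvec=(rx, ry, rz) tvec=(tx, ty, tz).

Intrinsics K: fx=894.2, fy=712.4, cx=300.6, cy=250.1
Marker side s = 0.184 m; corners in marker frame (Z=0):
  M0 = (-0.0920, +0.0920, 0)
  M1 = (+0.0920, +0.0920, 0)
  M2 = (+0.0920, -0.0920, 0)
  M3 = (-0.0920, -0.0920, 0)
Detected image corners:
  c0 = (425.577904, 409.998797) px
  c1 = (537.286329, 412.904999) px
  c2 = (548.618379, 328.724061) px
  c3 = (433.485188, 325.644336) px
Planar DLT: solve 8×8 A·h = b for H (H[2,2]=1):
  H  [+618.87627 +27.72958 +486.19703]
  H  [+18.23356 +518.75060 +369.95666]
  H  [+0.00535 +0.16456 +1.00000]
B = K⁻¹H; ‖b₁‖=0.690731, ‖b₂‖=0.690731; λ = 2/(‖b₁‖+‖b₂‖) = 1.447741, sign → tz>0 ⇒ λ=+1.447741
r₁ = λ·B[:,0] = (+0.99938,+0.03434,+0.00774); r₂ = λ·B[:,1] = (-0.03519,+0.97057,+0.23824)
r₃ = r₁×r₂ = (+0.00067,-0.23836,+0.97118); SVD([r₁ r₂ r₃]) → R = UVᵀ:
  R  [+0.99938 -0.03519 +0.00067]
  R  [+0.03434 +0.97057 -0.23836]
  R  [+0.00774 +0.23824 +0.97118]
t = (+0.30049, +0.24357, +1.44774) m
tr R = 2.941126; θ = arccos((tr R − 1)/2) = 0.243240 rad = 13.937°
axis k = ((R−Rᵀ)₃₂, (R−Rᵀ)₁₃, (R−Rᵀ)₂₁) / (2 sinθ) = (+0.989419, -0.014683, +0.144342)
rvec = θ·k = (+0.240666, -0.003572, +0.035110)

rvec=(0.2407, -0.0036, 0.0351) tvec=(0.3005, 0.2436, 1.4477)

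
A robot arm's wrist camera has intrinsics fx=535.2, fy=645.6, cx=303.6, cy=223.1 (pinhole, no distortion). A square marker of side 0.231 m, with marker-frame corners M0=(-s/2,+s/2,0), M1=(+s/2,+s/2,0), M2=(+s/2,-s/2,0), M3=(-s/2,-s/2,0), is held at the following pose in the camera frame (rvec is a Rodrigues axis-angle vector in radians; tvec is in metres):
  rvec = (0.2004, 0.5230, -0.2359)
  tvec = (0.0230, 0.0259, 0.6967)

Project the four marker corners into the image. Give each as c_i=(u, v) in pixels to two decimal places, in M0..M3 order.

Intrinsics K: fx=535.2, fy=645.6, cx=303.6, cy=223.1
Marker side s = 0.231 m; corners in marker frame (Z=0):
  M0 = (-0.1155, +0.1155, 0)
  M1 = (+0.1155, +0.1155, 0)
  M2 = (+0.1155, -0.1155, 0)
  M3 = (-0.1155, -0.1155, 0)
rvec = (0.2004, 0.5230, -0.2359), |rvec| = θ = 0.60773 rad = 34.820°
Rodrigues: sinθ=0.57101, 1−cosθ=0.17905; R = I + sinθ·[k]× + (1−cosθ)·[k]×²:
    [+0.84041 +0.27246 +0.46848]
    [-0.17083 +0.95355 -0.24810]
    [-0.51431 +0.12848 +0.84792]
t = (0.0230, 0.0259, 0.6967) m
M0: Pc = R·M0+t = (-0.04260, +0.15577, +0.77094); u = 535.2·(-0.04260)/0.77094 + 303.6 = 274.0270, v = 645.6·(+0.15577)/0.77094 + 223.1 = 353.5414
M1: Pc = R·M1+t = (+0.15154, +0.11630, +0.65214); u = 535.2·(+0.15154)/0.65214 + 303.6 = 427.9642, v = 645.6·(+0.11630)/0.65214 + 223.1 = 338.2384
M2: Pc = R·M2+t = (+0.08860, -0.10397, +0.62246); u = 535.2·(+0.08860)/0.62246 + 303.6 = 379.7792, v = 645.6·(-0.10397)/0.62246 + 223.1 = 115.2681
M3: Pc = R·M3+t = (-0.10554, -0.06450, +0.74126); u = 535.2·(-0.10554)/0.74126 + 303.6 = 227.4015, v = 645.6·(-0.06450)/0.74126 + 223.1 = 166.9206

c0=(274.03, 353.54) c1=(427.96, 338.24) c2=(379.78, 115.27) c3=(227.40, 166.92)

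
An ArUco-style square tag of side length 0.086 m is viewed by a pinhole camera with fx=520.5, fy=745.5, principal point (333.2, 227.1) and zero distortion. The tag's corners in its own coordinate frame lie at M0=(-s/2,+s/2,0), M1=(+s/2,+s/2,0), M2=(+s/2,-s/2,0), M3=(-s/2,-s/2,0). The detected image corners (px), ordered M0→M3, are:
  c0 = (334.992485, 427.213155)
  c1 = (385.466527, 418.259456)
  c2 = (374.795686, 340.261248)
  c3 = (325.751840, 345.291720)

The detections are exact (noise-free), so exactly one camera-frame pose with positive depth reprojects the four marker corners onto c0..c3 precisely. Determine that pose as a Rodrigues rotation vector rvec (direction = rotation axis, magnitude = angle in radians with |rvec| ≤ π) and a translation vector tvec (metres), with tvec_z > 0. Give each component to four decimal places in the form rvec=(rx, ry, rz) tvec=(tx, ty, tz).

rvec=(-0.3922, -0.4333, -0.0853) tvec=(0.0346, 0.1658, 0.7984)

Intrinsics K: fx=520.5, fy=745.5, cx=333.2, cy=227.1
Marker side s = 0.086 m; corners in marker frame (Z=0):
  M0 = (-0.0430, +0.0430, 0)
  M1 = (+0.0430, +0.0430, 0)
  M2 = (+0.0430, -0.0430, 0)
  M3 = (-0.0430, -0.0430, 0)
Detected image corners:
  c0 = (334.992485, 427.213155) px
  c1 = (385.466527, 418.259456) px
  c2 = (374.795686, 340.261248) px
  c3 = (325.751840, 345.291720) px
Planar DLT: solve 8×8 A·h = b for H (H[2,2]=1):
  H  [+767.42511 -40.58884 +355.72644]
  H  [+122.75142 +760.57996 +381.91887]
  H  [+0.53199 -0.44066 +1.00000]
B = K⁻¹H; ‖b₁‖=1.252447, ‖b₂‖=1.252447; λ = 2/(‖b₁‖+‖b₂‖) = 0.798437, sign → tz>0 ⇒ λ=+0.798437
r₁ = λ·B[:,0] = (+0.90530,+0.00207,+0.42476); r₂ = λ·B[:,1] = (+0.16297,+0.92177,-0.35184)
r₃ = r₁×r₂ = (-0.39226,+0.38774,+0.83414); SVD([r₁ r₂ r₃]) → R = UVᵀ:
  R  [+0.90530 +0.16297 -0.39226]
  R  [+0.00207 +0.92177 +0.38774]
  R  [+0.42476 -0.35184 +0.83414]
t = (+0.03456, +0.16581, +0.79844) m
tr R = 2.661211; θ = arccos((tr R − 1)/2) = 0.590603 rad = 33.839°
axis k = ((R−Rᵀ)₃₂, (R−Rᵀ)₁₃, (R−Rᵀ)₂₁) / (2 sinθ) = (-0.664056, -0.733594, -0.144463)
rvec = θ·k = (-0.392193, -0.433262, -0.085320)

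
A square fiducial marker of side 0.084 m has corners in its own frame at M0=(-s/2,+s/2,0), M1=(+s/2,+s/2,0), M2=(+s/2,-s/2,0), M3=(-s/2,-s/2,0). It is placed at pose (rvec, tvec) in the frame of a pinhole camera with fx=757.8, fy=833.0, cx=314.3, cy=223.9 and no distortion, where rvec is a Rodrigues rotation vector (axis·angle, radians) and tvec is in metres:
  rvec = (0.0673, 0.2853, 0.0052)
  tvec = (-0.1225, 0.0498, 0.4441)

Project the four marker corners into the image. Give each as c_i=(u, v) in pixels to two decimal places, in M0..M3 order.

Intrinsics K: fx=757.8, fy=833.0, cx=314.3, cy=223.9
Marker side s = 0.084 m; corners in marker frame (Z=0):
  M0 = (-0.0420, +0.0420, 0)
  M1 = (+0.0420, +0.0420, 0)
  M2 = (+0.0420, -0.0420, 0)
  M3 = (-0.0420, -0.0420, 0)
rvec = (0.0673, 0.2853, 0.0052), |rvec| = θ = 0.29318 rad = 16.798°
Rodrigues: sinθ=0.28899, 1−cosθ=0.04267; R = I + sinθ·[k]× + (1−cosθ)·[k]×²:
    [+0.95958 +0.00441 +0.28140]
    [+0.01466 +0.99774 -0.06560]
    [-0.28106 +0.06708 +0.95734]
t = (-0.1225, 0.0498, 0.4441) m
M0: Pc = R·M0+t = (-0.16262, +0.09109, +0.45872); u = 757.8·(-0.16262)/0.45872 + 314.3 = 45.6591, v = 833.0·(+0.09109)/0.45872 + 223.9 = 389.3107
M1: Pc = R·M1+t = (-0.08201, +0.09232, +0.43511); u = 757.8·(-0.08201)/0.43511 + 314.3 = 171.4654, v = 833.0·(+0.09232)/0.43511 + 223.9 = 400.6428
M2: Pc = R·M2+t = (-0.08238, +0.00851, +0.42948); u = 757.8·(-0.08238)/0.42948 + 314.3 = 168.9385, v = 833.0·(+0.00851)/0.42948 + 223.9 = 240.4069
M3: Pc = R·M3+t = (-0.16299, +0.00728, +0.45309); u = 757.8·(-0.16299)/0.45309 + 314.3 = 41.6994, v = 833.0·(+0.00728)/0.45309 + 223.9 = 237.2831

c0=(45.66, 389.31) c1=(171.47, 400.64) c2=(168.94, 240.41) c3=(41.70, 237.28)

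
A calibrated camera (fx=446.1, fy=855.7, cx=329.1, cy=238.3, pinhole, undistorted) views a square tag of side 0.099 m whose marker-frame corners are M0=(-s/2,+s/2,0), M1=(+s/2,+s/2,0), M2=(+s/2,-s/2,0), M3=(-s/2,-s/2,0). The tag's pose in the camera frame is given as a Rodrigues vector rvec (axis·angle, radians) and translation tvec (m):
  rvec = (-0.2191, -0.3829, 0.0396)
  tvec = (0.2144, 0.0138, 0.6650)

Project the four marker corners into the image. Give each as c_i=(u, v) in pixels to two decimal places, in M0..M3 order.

Intrinsics K: fx=446.1, fy=855.7, cx=329.1, cy=238.3
Marker side s = 0.099 m; corners in marker frame (Z=0):
  M0 = (-0.0495, +0.0495, 0)
  M1 = (+0.0495, +0.0495, 0)
  M2 = (+0.0495, -0.0495, 0)
  M3 = (-0.0495, -0.0495, 0)
rvec = (-0.2191, -0.3829, 0.0396), |rvec| = θ = 0.44293 rad = 25.378°
Rodrigues: sinθ=0.42859, 1−cosθ=0.09650; R = I + sinθ·[k]× + (1−cosθ)·[k]×²:
    [+0.92711 +0.00295 -0.37477]
    [+0.07958 +0.97562 +0.20455]
    [+0.36623 -0.21946 +0.90427]
t = (0.2144, 0.0138, 0.6650) m
M0: Pc = R·M0+t = (+0.16865, +0.05815, +0.63601); u = 446.1·(+0.16865)/0.63601 + 329.1 = 447.3949, v = 855.7·(+0.05815)/0.63601 + 238.3 = 316.5413
M1: Pc = R·M1+t = (+0.26044, +0.06603, +0.67227); u = 446.1·(+0.26044)/0.67227 + 329.1 = 501.9208, v = 855.7·(+0.06603)/0.67227 + 238.3 = 322.3500
M2: Pc = R·M2+t = (+0.26015, -0.03055, +0.69399); u = 446.1·(+0.26015)/0.69399 + 329.1 = 496.3227, v = 855.7·(-0.03055)/0.69399 + 238.3 = 200.6270
M3: Pc = R·M3+t = (+0.16836, -0.03843, +0.65773); u = 446.1·(+0.16836)/0.65773 + 329.1 = 443.2893, v = 855.7·(-0.03843)/0.65773 + 238.3 = 188.3003

c0=(447.39, 316.54) c1=(501.92, 322.35) c2=(496.32, 200.63) c3=(443.29, 188.30)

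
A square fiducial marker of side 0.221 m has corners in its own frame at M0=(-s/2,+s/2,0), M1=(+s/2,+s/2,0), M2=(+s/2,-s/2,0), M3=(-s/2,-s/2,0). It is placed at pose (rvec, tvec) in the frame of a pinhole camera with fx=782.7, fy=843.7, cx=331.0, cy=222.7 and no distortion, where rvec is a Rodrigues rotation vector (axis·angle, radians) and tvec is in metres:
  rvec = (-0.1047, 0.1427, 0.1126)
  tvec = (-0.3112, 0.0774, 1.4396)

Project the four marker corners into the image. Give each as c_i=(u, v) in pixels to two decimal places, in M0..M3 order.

Intrinsics K: fx=782.7, fy=843.7, cx=331.0, cy=222.7
Marker side s = 0.221 m; corners in marker frame (Z=0):
  M0 = (-0.1105, +0.1105, 0)
  M1 = (+0.1105, +0.1105, 0)
  M2 = (+0.1105, -0.1105, 0)
  M3 = (-0.1105, -0.1105, 0)
rvec = (-0.1047, 0.1427, 0.1126), |rvec| = θ = 0.20977 rad = 12.019°
Rodrigues: sinθ=0.20824, 1−cosθ=0.02192; R = I + sinθ·[k]× + (1−cosθ)·[k]×²:
    [+0.98354 -0.11922 +0.13578]
    [+0.10433 +0.98822 +0.11194]
    [-0.14753 -0.09593 +0.98439]
t = (-0.3112, 0.0774, 1.4396) m
M0: Pc = R·M0+t = (-0.43305, +0.17507, +1.44530); u = 782.7·(-0.43305)/1.44530 + 331.0 = 96.4801, v = 843.7·(+0.17507)/1.44530 + 222.7 = 324.8976
M1: Pc = R·M1+t = (-0.21569, +0.19813, +1.41270); u = 782.7·(-0.21569)/1.41270 + 331.0 = 211.4963, v = 843.7·(+0.19813)/1.41270 + 222.7 = 341.0269
M2: Pc = R·M2+t = (-0.18935, -0.02027, +1.43390); u = 782.7·(-0.18935)/1.43390 + 331.0 = 227.6451, v = 843.7·(-0.02027)/1.43390 + 222.7 = 210.7733
M3: Pc = R·M3+t = (-0.40671, -0.04333, +1.46650); u = 782.7·(-0.40671)/1.46650 + 331.0 = 113.9325, v = 843.7·(-0.04333)/1.46650 + 222.7 = 197.7731

c0=(96.48, 324.90) c1=(211.50, 341.03) c2=(227.65, 210.77) c3=(113.93, 197.77)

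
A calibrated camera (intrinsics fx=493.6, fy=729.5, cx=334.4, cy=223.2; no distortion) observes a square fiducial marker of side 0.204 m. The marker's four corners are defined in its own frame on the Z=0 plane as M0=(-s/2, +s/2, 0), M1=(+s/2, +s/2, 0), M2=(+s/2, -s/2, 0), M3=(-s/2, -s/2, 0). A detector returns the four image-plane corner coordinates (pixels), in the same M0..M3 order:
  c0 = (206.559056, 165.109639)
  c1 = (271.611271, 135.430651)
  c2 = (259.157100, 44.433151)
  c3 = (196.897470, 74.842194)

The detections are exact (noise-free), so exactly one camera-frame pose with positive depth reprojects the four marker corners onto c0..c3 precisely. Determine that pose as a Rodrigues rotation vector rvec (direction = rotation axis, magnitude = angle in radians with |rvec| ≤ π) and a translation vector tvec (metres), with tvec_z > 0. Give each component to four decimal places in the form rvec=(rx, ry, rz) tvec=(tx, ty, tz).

rvec=(-0.2706, 0.1914, -0.2509) tvec=(-0.2987, -0.2374, 1.4556)

Intrinsics K: fx=493.6, fy=729.5, cx=334.4, cy=223.2
Marker side s = 0.204 m; corners in marker frame (Z=0):
  M0 = (-0.1020, +0.1020, 0)
  M1 = (+0.1020, +0.1020, 0)
  M2 = (+0.1020, -0.1020, 0)
  M3 = (-0.1020, -0.1020, 0)
Detected image corners:
  c0 = (206.559056, 165.109639) px
  c1 = (271.611271, 135.430651) px
  c2 = (259.157100, 44.433151) px
  c3 = (196.897470, 74.842194) px
Planar DLT: solve 8×8 A·h = b for H (H[2,2]=1):
  H  [+287.43836 +8.15569 +233.10517]
  H  [-158.30355 +423.59711 +104.20449]
  H  [-0.10474 -0.19685 +1.00000]
B = K⁻¹H; ‖b₁‖=0.686999, ‖b₂‖=0.686999; λ = 2/(‖b₁‖+‖b₂‖) = 1.455607, sign → tz>0 ⇒ λ=+1.455607
r₁ = λ·B[:,0] = (+0.95093,-0.26922,-0.15246); r₂ = λ·B[:,1] = (+0.21817,+0.93290,-0.28654)
r₃ = r₁×r₂ = (+0.21938,+0.23922,+0.94586); SVD([r₁ r₂ r₃]) → R = UVᵀ:
  R  [+0.95093 +0.21817 +0.21938]
  R  [-0.26922 +0.93290 +0.23922]
  R  [-0.15246 -0.28654 +0.94586]
t = (-0.29871, -0.23744, +1.45561) m
tr R = 2.829687; θ = arccos((tr R − 1)/2) = 0.415676 rad = 23.816°
axis k = ((R−Rᵀ)₃₂, (R−Rᵀ)₁₃, (R−Rᵀ)₂₁) / (2 sinθ) = (-0.651003, +0.460414, -0.603502)
rvec = θ·k = (-0.270606, +0.191383, -0.250861)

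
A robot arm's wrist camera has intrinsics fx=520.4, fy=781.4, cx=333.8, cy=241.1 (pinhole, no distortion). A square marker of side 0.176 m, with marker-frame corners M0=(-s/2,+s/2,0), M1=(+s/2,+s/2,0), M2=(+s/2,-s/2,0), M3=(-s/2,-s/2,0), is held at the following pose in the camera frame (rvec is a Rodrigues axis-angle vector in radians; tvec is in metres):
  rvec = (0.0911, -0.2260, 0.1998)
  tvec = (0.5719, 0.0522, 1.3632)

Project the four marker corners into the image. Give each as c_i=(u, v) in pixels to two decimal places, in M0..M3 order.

Intrinsics K: fx=520.4, fy=781.4, cx=333.8, cy=241.1
Marker side s = 0.176 m; corners in marker frame (Z=0):
  M0 = (-0.0880, +0.0880, 0)
  M1 = (+0.0880, +0.0880, 0)
  M2 = (+0.0880, -0.0880, 0)
  M3 = (-0.0880, -0.0880, 0)
rvec = (0.0911, -0.2260, 0.1998), |rvec| = θ = 0.31511 rad = 18.055°
Rodrigues: sinθ=0.30992, 1−cosθ=0.04924; R = I + sinθ·[k]× + (1−cosθ)·[k]×²:
    [+0.95488 -0.20672 -0.21325]
    [+0.18630 +0.97609 -0.11199]
    [+0.23130 +0.06721 +0.97056]
t = (0.5719, 0.0522, 1.3632) m
M0: Pc = R·M0+t = (+0.46968, +0.12170, +1.34876); u = 520.4·(+0.46968)/1.34876 + 333.8 = 515.0193, v = 781.4·(+0.12170)/1.34876 + 241.1 = 311.6074
M1: Pc = R·M1+t = (+0.63774, +0.15449, +1.38947); u = 520.4·(+0.63774)/1.38947 + 333.8 = 572.6530, v = 781.4·(+0.15449)/1.38947 + 241.1 = 327.9812
M2: Pc = R·M2+t = (+0.67412, -0.01730, +1.37764); u = 520.4·(+0.67412)/1.37764 + 333.8 = 588.4472, v = 781.4·(-0.01730)/1.37764 + 241.1 = 231.2866
M3: Pc = R·M3+t = (+0.50606, -0.05009, +1.33693); u = 520.4·(+0.50606)/1.33693 + 333.8 = 530.7845, v = 781.4·(-0.05009)/1.33693 + 241.1 = 211.8236

c0=(515.02, 311.61) c1=(572.65, 327.98) c2=(588.45, 231.29) c3=(530.78, 211.82)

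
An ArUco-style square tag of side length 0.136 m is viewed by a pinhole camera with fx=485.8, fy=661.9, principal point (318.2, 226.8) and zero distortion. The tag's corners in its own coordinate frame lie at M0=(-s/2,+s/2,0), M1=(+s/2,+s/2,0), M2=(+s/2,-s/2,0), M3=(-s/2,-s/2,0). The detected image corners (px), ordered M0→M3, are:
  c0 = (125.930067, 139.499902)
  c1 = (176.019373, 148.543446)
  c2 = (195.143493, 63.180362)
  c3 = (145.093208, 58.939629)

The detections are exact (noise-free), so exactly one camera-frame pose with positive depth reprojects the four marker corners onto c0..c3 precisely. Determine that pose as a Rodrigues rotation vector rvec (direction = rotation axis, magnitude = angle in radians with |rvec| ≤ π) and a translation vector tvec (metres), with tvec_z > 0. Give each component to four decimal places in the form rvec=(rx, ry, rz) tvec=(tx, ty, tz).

rvec=(-0.2144, 0.4110, 0.2036) tvec=(-0.3277, -0.1897, 1.0060)

Intrinsics K: fx=485.8, fy=661.9, cx=318.2, cy=226.8
Marker side s = 0.136 m; corners in marker frame (Z=0):
  M0 = (-0.0680, +0.0680, 0)
  M1 = (+0.0680, +0.0680, 0)
  M2 = (+0.0680, -0.0680, 0)
  M3 = (-0.0680, -0.0680, 0)
Detected image corners:
  c0 = (125.930067, 139.499902) px
  c1 = (176.019373, 148.543446) px
  c2 = (195.143493, 63.180362) px
  c3 = (145.093208, 58.939629) px
Planar DLT: solve 8×8 A·h = b for H (H[2,2]=1):
  H  [+301.91920 -167.01193 +159.95056]
  H  [+6.33591 +592.75372 +101.98654]
  H  [-0.41259 -0.16348 +1.00000]
B = K⁻¹H; ‖b₁‖=0.994084, ‖b₂‖=0.994084; λ = 2/(‖b₁‖+‖b₂‖) = 1.005951, sign → tz>0 ⇒ λ=+1.005951
r₁ = λ·B[:,0] = (+0.89704,+0.15184,-0.41504); r₂ = λ·B[:,1] = (-0.23812,+0.95721,-0.16445)
r₃ = r₁×r₂ = (+0.37231,+0.24635,+0.89482); SVD([r₁ r₂ r₃]) → R = UVᵀ:
  R  [+0.89704 -0.23812 +0.37231]
  R  [+0.15184 +0.95721 +0.24635]
  R  [-0.41504 -0.16445 +0.89482]
t = (-0.32769, -0.18969, +1.00595) m
tr R = 2.749069; θ = arccos((tr R − 1)/2) = 0.506321 rad = 29.010°
axis k = ((R−Rᵀ)₃₂, (R−Rᵀ)₁₃, (R−Rᵀ)₂₁) / (2 sinθ) = (-0.423538, +0.811769, +0.402052)
rvec = θ·k = (-0.214446, +0.411016, +0.203567)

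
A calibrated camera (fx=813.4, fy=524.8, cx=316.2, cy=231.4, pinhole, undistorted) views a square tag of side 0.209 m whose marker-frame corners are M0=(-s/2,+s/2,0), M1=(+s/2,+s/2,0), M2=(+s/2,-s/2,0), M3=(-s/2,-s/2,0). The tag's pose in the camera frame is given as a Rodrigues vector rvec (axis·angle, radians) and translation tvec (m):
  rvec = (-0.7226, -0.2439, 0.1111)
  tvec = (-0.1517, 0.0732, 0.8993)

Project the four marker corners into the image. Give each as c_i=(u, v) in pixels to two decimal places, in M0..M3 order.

Intrinsics K: fx=813.4, fy=524.8, cx=316.2, cy=231.4
Marker side s = 0.209 m; corners in marker frame (Z=0):
  M0 = (-0.1045, +0.1045, 0)
  M1 = (+0.1045, +0.1045, 0)
  M2 = (+0.1045, -0.1045, 0)
  M3 = (-0.1045, -0.1045, 0)
rvec = (-0.7226, -0.2439, 0.1111), |rvec| = θ = 0.77070 rad = 44.158°
Rodrigues: sinθ=0.69664, 1−cosθ=0.28258; R = I + sinθ·[k]× + (1−cosθ)·[k]×²:
    [+0.96583 -0.01658 -0.25865]
    [+0.18427 +0.74572 +0.64027]
    [+0.18227 -0.66605 +0.72329]
t = (-0.1517, 0.0732, 0.8993) m
M0: Pc = R·M0+t = (-0.25436, +0.13187, +0.81065); u = 813.4·(-0.25436)/0.81065 + 316.2 = 60.9758, v = 524.8·(+0.13187)/0.81065 + 231.4 = 316.7714
M1: Pc = R·M1+t = (-0.05250, +0.17038, +0.84874); u = 813.4·(-0.05250)/0.84874 + 316.2 = 265.8829, v = 524.8·(+0.17038)/0.84874 + 231.4 = 336.7527
M2: Pc = R·M2+t = (-0.04904, +0.01453, +0.98795); u = 813.4·(-0.04904)/0.98795 + 316.2 = 275.8255, v = 524.8·(+0.01453)/0.98795 + 231.4 = 239.1173
M3: Pc = R·M3+t = (-0.25090, -0.02398, +0.94986); u = 813.4·(-0.25090)/0.94986 + 316.2 = 101.3470, v = 524.8·(-0.02398)/0.94986 + 231.4 = 218.1487

c0=(60.98, 316.77) c1=(265.88, 336.75) c2=(275.83, 239.12) c3=(101.35, 218.15)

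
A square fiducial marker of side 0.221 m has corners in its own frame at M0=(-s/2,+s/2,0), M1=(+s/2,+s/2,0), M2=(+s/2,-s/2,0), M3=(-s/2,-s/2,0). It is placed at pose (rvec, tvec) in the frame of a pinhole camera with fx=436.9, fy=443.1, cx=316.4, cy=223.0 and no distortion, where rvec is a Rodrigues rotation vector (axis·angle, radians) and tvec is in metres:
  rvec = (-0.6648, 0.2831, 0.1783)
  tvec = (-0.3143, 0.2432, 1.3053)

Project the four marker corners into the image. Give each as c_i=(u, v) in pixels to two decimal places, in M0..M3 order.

c0=(163.41, 334.38) c1=(230.36, 346.68) c2=(256.88, 278.00) c3=(194.74, 270.23)

Intrinsics K: fx=436.9, fy=443.1, cx=316.4, cy=223.0
Marker side s = 0.221 m; corners in marker frame (Z=0):
  M0 = (-0.1105, +0.1105, 0)
  M1 = (+0.1105, +0.1105, 0)
  M2 = (+0.1105, -0.1105, 0)
  M3 = (-0.1105, -0.1105, 0)
rvec = (-0.6648, 0.2831, 0.1783), |rvec| = θ = 0.74424 rad = 42.642°
Rodrigues: sinθ=0.67741, 1−cosθ=0.26440; R = I + sinθ·[k]× + (1−cosθ)·[k]×²:
    [+0.94657 -0.25213 +0.20110]
    [+0.07245 +0.77386 +0.62920]
    [-0.31426 -0.58101 +0.75078]
t = (-0.3143, 0.2432, 1.3053) m
M0: Pc = R·M0+t = (-0.44676, +0.32071, +1.27582); u = 436.9·(-0.44676)/1.27582 + 316.4 = 163.4105, v = 443.1·(+0.32071)/1.27582 + 223.0 = 334.3826
M1: Pc = R·M1+t = (-0.23756, +0.33672, +1.20637); u = 436.9·(-0.23756)/1.20637 + 316.4 = 230.3636, v = 443.1·(+0.33672)/1.20637 + 223.0 = 346.6761
M2: Pc = R·M2+t = (-0.18184, +0.16569, +1.33478); u = 436.9·(-0.18184)/1.33478 + 316.4 = 256.8786, v = 443.1·(+0.16569)/1.33478 + 223.0 = 278.0049
M3: Pc = R·M3+t = (-0.39104, +0.14968, +1.40423); u = 436.9·(-0.39104)/1.40423 + 316.4 = 194.7364, v = 443.1·(+0.14968)/1.40423 + 223.0 = 270.2319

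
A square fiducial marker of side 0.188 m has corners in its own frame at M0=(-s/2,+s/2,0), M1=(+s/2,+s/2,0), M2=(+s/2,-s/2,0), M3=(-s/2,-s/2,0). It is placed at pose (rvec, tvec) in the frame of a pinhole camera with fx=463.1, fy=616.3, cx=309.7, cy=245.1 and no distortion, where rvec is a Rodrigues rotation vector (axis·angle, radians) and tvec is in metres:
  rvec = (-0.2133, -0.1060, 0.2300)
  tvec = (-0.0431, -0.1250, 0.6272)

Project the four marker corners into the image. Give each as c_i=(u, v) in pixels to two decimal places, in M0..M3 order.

c0=(190.39, 185.55) c1=(330.63, 231.75) c2=(357.80, 64.46) c3=(227.32, 17.35)

Intrinsics K: fx=463.1, fy=616.3, cx=309.7, cy=245.1
Marker side s = 0.188 m; corners in marker frame (Z=0):
  M0 = (-0.0940, +0.0940, 0)
  M1 = (+0.0940, +0.0940, 0)
  M2 = (+0.0940, -0.0940, 0)
  M3 = (-0.0940, -0.0940, 0)
rvec = (-0.2133, -0.1060, 0.2300), |rvec| = θ = 0.33111 rad = 18.971°
Rodrigues: sinθ=0.32509, 1−cosθ=0.05432; R = I + sinθ·[k]× + (1−cosθ)·[k]×²:
    [+0.96822 -0.21462 -0.12838]
    [+0.23702 +0.95125 +0.19734]
    [+0.07977 -0.22150 +0.97189]
t = (-0.0431, -0.1250, 0.6272) m
M0: Pc = R·M0+t = (-0.15429, -0.05786, +0.59888); u = 463.1·(-0.15429)/0.59888 + 309.7 = 190.3934, v = 616.3·(-0.05786)/0.59888 + 245.1 = 185.5543
M1: Pc = R·M1+t = (+0.02774, -0.01330, +0.61388); u = 463.1·(+0.02774)/0.61388 + 309.7 = 330.6258, v = 616.3·(-0.01330)/0.61388 + 245.1 = 231.7450
M2: Pc = R·M2+t = (+0.06809, -0.19214, +0.65552); u = 463.1·(+0.06809)/0.65552 + 309.7 = 357.8010, v = 616.3·(-0.19214)/0.65552 + 245.1 = 64.4581
M3: Pc = R·M3+t = (-0.11394, -0.23670, +0.64052); u = 463.1·(-0.11394)/0.64052 + 309.7 = 227.3218, v = 616.3·(-0.23670)/0.64052 + 245.1 = 17.3538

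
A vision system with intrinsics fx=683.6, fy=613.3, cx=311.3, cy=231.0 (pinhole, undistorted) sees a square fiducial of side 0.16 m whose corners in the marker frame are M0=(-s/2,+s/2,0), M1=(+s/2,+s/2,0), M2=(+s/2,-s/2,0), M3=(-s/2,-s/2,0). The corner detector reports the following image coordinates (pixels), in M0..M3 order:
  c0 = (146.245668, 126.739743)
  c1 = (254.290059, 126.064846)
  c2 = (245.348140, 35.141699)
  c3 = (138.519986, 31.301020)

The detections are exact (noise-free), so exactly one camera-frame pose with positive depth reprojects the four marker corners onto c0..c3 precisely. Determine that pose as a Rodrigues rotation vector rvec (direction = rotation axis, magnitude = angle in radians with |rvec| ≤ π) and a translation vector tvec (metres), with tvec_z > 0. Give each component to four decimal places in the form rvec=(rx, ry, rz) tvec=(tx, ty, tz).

rvec=(-0.1104, -0.3120, -0.0784) tvec=(-0.1698, -0.2518, 1.0192)

Intrinsics K: fx=683.6, fy=613.3, cx=311.3, cy=231.0
Marker side s = 0.16 m; corners in marker frame (Z=0):
  M0 = (-0.0800, +0.0800, 0)
  M1 = (+0.0800, +0.0800, 0)
  M2 = (+0.0800, -0.0800, 0)
  M3 = (-0.0800, -0.0800, 0)
Detected image corners:
  c0 = (146.245668, 126.739743) px
  c1 = (254.290059, 126.064846) px
  c2 = (245.348140, 35.141699) px
  c3 = (138.519986, 31.301020) px
Planar DLT: solve 8×8 A·h = b for H (H[2,2]=1):
  H  [+731.15683 +33.67243 +197.37799]
  H  [+34.30071 +574.50513 +79.47936]
  H  [+0.30448 -0.09437 +1.00000]
B = K⁻¹H; ‖b₁‖=0.981203, ‖b₂‖=0.981203; λ = 2/(‖b₁‖+‖b₂‖) = 1.019157, sign → tz>0 ⇒ λ=+1.019157
r₁ = λ·B[:,0] = (+0.94875,-0.05988,+0.31031); r₂ = λ·B[:,1] = (+0.09400,+0.99092,-0.09618)
r₃ = r₁×r₂ = (-0.30173,+0.12042,+0.94576); SVD([r₁ r₂ r₃]) → R = UVᵀ:
  R  [+0.94875 +0.09400 -0.30173]
  R  [-0.05988 +0.99092 +0.12042]
  R  [+0.31031 -0.09618 +0.94576]
t = (-0.16984, -0.25179, +1.01916) m
tr R = 2.885419; θ = arccos((tr R − 1)/2) = 0.340136 rad = 19.488°
axis k = ((R−Rᵀ)₃₂, (R−Rᵀ)₁₃, (R−Rᵀ)₂₁) / (2 sinθ) = (-0.324624, -0.917296, -0.230625)
rvec = θ·k = (-0.110416, -0.312005, -0.078444)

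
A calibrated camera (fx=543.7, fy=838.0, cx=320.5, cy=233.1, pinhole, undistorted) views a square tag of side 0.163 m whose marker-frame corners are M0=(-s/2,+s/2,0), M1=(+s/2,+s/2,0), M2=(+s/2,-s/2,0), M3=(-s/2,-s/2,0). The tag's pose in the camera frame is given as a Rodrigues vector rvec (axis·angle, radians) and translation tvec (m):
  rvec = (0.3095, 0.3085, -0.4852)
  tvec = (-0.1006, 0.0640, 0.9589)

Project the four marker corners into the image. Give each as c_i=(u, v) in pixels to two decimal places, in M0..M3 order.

Intrinsics K: fx=543.7, fy=838.0, cx=320.5, cy=233.1
Marker side s = 0.163 m; corners in marker frame (Z=0):
  M0 = (-0.0815, +0.0815, 0)
  M1 = (+0.0815, +0.0815, 0)
  M2 = (+0.0815, -0.0815, 0)
  M3 = (-0.0815, -0.0815, 0)
rvec = (0.3095, 0.3085, -0.4852), |rvec| = θ = 0.65298 rad = 37.413°
Rodrigues: sinθ=0.60756, 1−cosθ=0.20572; R = I + sinθ·[k]× + (1−cosθ)·[k]×²:
    [+0.84049 +0.49752 +0.21459]
    [-0.40538 +0.84020 -0.36019]
    [-0.35949 +0.21575 +0.90786]
t = (-0.1006, 0.0640, 0.9589) m
M0: Pc = R·M0+t = (-0.12855, +0.16551, +1.00578); u = 543.7·(-0.12855)/1.00578 + 320.5 = 251.0077, v = 838.0·(+0.16551)/1.00578 + 233.1 = 371.0037
M1: Pc = R·M1+t = (+0.00845, +0.09944, +0.94718); u = 543.7·(+0.00845)/0.94718 + 320.5 = 325.3492, v = 838.0·(+0.09944)/0.94718 + 233.1 = 321.0751
M2: Pc = R·M2+t = (-0.07265, -0.03751, +0.91202); u = 543.7·(-0.07265)/0.91202 + 320.5 = 277.1913, v = 838.0·(-0.03751)/0.91202 + 233.1 = 198.6301
M3: Pc = R·M3+t = (-0.20965, +0.02856, +0.97062); u = 543.7·(-0.20965)/0.97062 + 320.5 = 203.0636, v = 838.0·(+0.02856)/0.97062 + 233.1 = 257.7599

c0=(251.01, 371.00) c1=(325.35, 321.08) c2=(277.19, 198.63) c3=(203.06, 257.76)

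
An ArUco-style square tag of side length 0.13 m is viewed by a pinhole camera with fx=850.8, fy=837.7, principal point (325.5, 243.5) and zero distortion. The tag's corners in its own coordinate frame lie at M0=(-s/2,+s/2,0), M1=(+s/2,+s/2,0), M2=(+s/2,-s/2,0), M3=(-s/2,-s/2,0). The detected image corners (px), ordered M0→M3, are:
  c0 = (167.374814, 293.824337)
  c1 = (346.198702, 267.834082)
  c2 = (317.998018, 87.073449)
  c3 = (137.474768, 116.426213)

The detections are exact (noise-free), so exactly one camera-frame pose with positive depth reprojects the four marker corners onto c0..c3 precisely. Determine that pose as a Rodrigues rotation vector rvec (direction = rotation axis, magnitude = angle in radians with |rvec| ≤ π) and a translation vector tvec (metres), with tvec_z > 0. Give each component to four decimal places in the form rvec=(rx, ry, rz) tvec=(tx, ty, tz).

rvec=(0.0624, 0.0739, -0.1512) tvec=(-0.0594, -0.0371, 0.6022)

Intrinsics K: fx=850.8, fy=837.7, cx=325.5, cy=243.5
Marker side s = 0.13 m; corners in marker frame (Z=0):
  M0 = (-0.0650, +0.0650, 0)
  M1 = (+0.0650, +0.0650, 0)
  M2 = (+0.0650, -0.0650, 0)
  M3 = (-0.0650, -0.0650, 0)
Detected image corners:
  c0 = (167.374814, 293.824337) px
  c1 = (346.198702, 267.834082) px
  c2 = (317.998018, 87.073449) px
  c3 = (137.474768, 116.426213) px
Planar DLT: solve 8×8 A·h = b for H (H[2,2]=1):
  H  [+1350.58335 +246.23512 +241.59129]
  H  [-237.63646 +1395.36064 +191.95210]
  H  [-0.12995 +0.09376 +1.00000]
B = K⁻¹H; ‖b₁‖=1.660600, ‖b₂‖=1.660600; λ = 2/(‖b₁‖+‖b₂‖) = 0.602192, sign → tz>0 ⇒ λ=+0.602192
r₁ = λ·B[:,0] = (+0.98587,-0.14808,-0.07825); r₂ = λ·B[:,1] = (+0.15268,+0.98666,+0.05646)
r₃ = r₁×r₂ = (+0.06885,-0.06761,+0.99533); SVD([r₁ r₂ r₃]) → R = UVᵀ:
  R  [+0.98587 +0.15268 +0.06885]
  R  [-0.14808 +0.98666 -0.06761]
  R  [-0.07825 +0.05646 +0.99533]
t = (-0.05939, -0.03706, +0.60219) m
tr R = 2.967869; θ = arccos((tr R − 1)/2) = 0.179493 rad = 10.284°
axis k = ((R−Rᵀ)₃₂, (R−Rᵀ)₁₃, (R−Rᵀ)₂₁) / (2 sinθ) = (+0.347500, +0.411977, -0.842330)
rvec = θ·k = (+0.062374, +0.073947, -0.151192)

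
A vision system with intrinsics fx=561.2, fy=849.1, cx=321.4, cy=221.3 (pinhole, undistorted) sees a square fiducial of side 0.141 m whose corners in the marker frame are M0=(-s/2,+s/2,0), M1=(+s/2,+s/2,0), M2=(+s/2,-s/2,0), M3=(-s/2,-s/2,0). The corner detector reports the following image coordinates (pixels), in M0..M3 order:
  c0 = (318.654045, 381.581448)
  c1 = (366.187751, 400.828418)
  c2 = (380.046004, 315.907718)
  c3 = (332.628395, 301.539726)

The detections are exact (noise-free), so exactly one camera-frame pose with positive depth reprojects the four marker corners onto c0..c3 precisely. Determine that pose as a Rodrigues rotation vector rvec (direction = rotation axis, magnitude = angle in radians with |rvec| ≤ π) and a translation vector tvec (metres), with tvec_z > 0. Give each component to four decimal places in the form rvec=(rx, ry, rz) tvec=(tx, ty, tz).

Intrinsics K: fx=561.2, fy=849.1, cx=321.4, cy=221.3
Marker side s = 0.141 m; corners in marker frame (Z=0):
  M0 = (-0.0705, +0.0705, 0)
  M1 = (+0.0705, +0.0705, 0)
  M2 = (+0.0705, -0.0705, 0)
  M3 = (-0.0705, -0.0705, 0)
Detected image corners:
  c0 = (318.654045, 381.581448) px
  c1 = (366.187751, 400.828418) px
  c2 = (380.046004, 315.907718) px
  c3 = (332.628395, 301.539726) px
Planar DLT: solve 8×8 A·h = b for H (H[2,2]=1):
  H  [+199.55735 -144.96874 +348.78708]
  H  [-18.33485 +538.15666 +349.34679]
  H  [-0.39254 -0.13241 +1.00000]
B = K⁻¹H; ‖b₁‖=0.705313, ‖b₂‖=0.705313; λ = 2/(‖b₁‖+‖b₂‖) = 1.417810, sign → tz>0 ⇒ λ=+1.417810
r₁ = λ·B[:,0] = (+0.82290,+0.11444,-0.55655); r₂ = λ·B[:,1] = (-0.25874,+0.94753,-0.18773)
r₃ = r₁×r₂ = (+0.50586,+0.29848,+0.80933); SVD([r₁ r₂ r₃]) → R = UVᵀ:
  R  [+0.82290 -0.25874 +0.50586]
  R  [+0.11444 +0.94753 +0.29848]
  R  [-0.55655 -0.18773 +0.80933]
t = (+0.06919, +0.21381, +1.41781) m
tr R = 2.579755; θ = arccos((tr R − 1)/2) = 0.660187 rad = 37.826°
axis k = ((R−Rᵀ)₃₂, (R−Rᵀ)₁₃, (R−Rᵀ)₂₁) / (2 sinθ) = (-0.396409, +0.866194, +0.304251)
rvec = θ·k = (-0.261704, +0.571850, +0.200863)

rvec=(-0.2617, 0.5719, 0.2009) tvec=(0.0692, 0.2138, 1.4178)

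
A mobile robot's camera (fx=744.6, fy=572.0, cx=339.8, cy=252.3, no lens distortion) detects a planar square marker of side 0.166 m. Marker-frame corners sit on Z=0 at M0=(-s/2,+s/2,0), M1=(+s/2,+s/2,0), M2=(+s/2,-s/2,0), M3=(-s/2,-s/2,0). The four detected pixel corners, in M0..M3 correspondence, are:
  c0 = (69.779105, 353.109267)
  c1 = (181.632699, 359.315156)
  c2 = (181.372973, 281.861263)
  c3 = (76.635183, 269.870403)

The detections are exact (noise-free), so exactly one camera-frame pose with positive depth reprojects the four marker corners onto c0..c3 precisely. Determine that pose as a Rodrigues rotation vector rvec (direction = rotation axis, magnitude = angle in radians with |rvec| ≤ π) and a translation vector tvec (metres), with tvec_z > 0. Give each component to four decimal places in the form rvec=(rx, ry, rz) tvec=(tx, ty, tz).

rvec=(-0.4578, -0.5987, 0.0412) tvec=(-0.3164, 0.1227, 1.1206)

Intrinsics K: fx=744.6, fy=572.0, cx=339.8, cy=252.3
Marker side s = 0.166 m; corners in marker frame (Z=0):
  M0 = (-0.0830, +0.0830, 0)
  M1 = (+0.0830, +0.0830, 0)
  M2 = (+0.0830, -0.0830, 0)
  M3 = (-0.0830, -0.0830, 0)
Detected image corners:
  c0 = (69.779105, 353.109267) px
  c1 = (181.632699, 359.315156) px
  c2 = (181.372973, 281.861263) px
  c3 = (76.635183, 269.870403) px
Planar DLT: solve 8×8 A·h = b for H (H[2,2]=1):
  H  [+712.44296 -67.58080 +129.55057]
  H  [+206.08491 +362.81836 +314.94769]
  H  [+0.47692 -0.38130 +1.00000]
B = K⁻¹H; ‖b₁‖=0.892357, ‖b₂‖=0.892357; λ = 2/(‖b₁‖+‖b₂‖) = 1.120627, sign → tz>0 ⇒ λ=+1.120627
r₁ = λ·B[:,0] = (+0.82834,+0.16801,+0.53444); r₂ = λ·B[:,1] = (+0.09329,+0.89929,-0.42730)
r₃ = r₁×r₂ = (-0.55241,+0.40380,+0.72924); SVD([r₁ r₂ r₃]) → R = UVᵀ:
  R  [+0.82834 +0.09329 -0.55241]
  R  [+0.16801 +0.89929 +0.40380]
  R  [+0.53444 -0.42730 +0.72924]
t = (-0.31643, +0.12274, +1.12063) m
tr R = 2.456858; θ = arccos((tr R − 1)/2) = 0.754770 rad = 43.245°
axis k = ((R−Rᵀ)₃₂, (R−Rᵀ)₁₃, (R−Rᵀ)₂₁) / (2 sinθ) = (-0.606535, -0.793184, +0.054534)
rvec = θ·k = (-0.457795, -0.598672, +0.041161)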